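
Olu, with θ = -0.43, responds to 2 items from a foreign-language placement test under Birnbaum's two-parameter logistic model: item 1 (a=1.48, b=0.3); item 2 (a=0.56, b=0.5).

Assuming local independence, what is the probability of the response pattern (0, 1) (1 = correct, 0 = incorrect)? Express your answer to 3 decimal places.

0.278

P(θ) = 1 / (1 + exp(−a(θ − b)))
P_1 = 1/(1+e^{1.0804}) = 0.2534
P_2 = 1/(1+e^{0.5208}) = 0.3727
L = (1−P_1) × P_2 = 0.7466 × 0.3727 = 0.27822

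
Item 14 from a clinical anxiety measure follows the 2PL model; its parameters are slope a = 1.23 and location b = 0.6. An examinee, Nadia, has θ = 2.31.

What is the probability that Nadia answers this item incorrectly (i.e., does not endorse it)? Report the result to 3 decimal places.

P(θ) = 1 / (1 + exp(−a(θ − b)))
Exponent: 1.23 × (2.31 − 0.6) = 2.1033
1/(1 + e^{-2.1033}) = 0.8912
P(incorrect) = 1 − 0.8912 = 0.1088

0.109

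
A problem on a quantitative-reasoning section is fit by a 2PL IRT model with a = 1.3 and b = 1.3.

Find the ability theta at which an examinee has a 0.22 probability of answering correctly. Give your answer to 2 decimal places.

0.33

P(theta) = 1 / (1 + exp(−a(theta − b)))
logit = ln(0.2200/0.7800) = -1.2657
theta = b + logit/(a) = 1.3 + (-1.2657)/1.3000 = 0.3264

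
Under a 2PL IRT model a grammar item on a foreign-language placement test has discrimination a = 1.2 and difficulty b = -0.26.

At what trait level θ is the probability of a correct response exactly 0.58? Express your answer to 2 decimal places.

0.01

P(θ) = 1 / (1 + exp(−a(θ − b)))
logit = ln(0.5800/0.4200) = 0.3228
θ = b + logit/(a) = -0.26 + 0.3228/1.2000 = 0.0090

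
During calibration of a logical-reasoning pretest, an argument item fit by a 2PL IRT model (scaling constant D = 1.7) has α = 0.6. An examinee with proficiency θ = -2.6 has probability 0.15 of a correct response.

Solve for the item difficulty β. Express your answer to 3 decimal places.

-0.899

P(θ) = 1 / (1 + exp(−D·α(θ − β)))
logit(0.15) = ln(0.15/0.85) = -1.7346
β = θ − logit/(1.7·α) = -2.6 − (-1.7346)/1.0200 = -0.8994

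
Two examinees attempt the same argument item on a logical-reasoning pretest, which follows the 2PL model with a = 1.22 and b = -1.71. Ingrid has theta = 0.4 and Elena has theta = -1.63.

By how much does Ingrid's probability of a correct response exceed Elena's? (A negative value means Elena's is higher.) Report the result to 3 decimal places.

0.405

P(theta) = 1 / (1 + exp(−a(theta − b)))
P(Ingrid) = 0.9292  [exponent 2.5742]
P(Elena) = 0.5244  [exponent 0.0976]
Difference = 0.9292 − 0.5244 = 0.4048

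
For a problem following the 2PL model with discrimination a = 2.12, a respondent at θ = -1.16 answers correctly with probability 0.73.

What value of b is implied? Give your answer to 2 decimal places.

P(θ) = 1 / (1 + exp(−a(θ − b)))
logit(0.73) = ln(0.73/0.27) = 0.9946
b = θ − logit/(a) = -1.16 − 0.9946/2.1200 = -1.6292

-1.63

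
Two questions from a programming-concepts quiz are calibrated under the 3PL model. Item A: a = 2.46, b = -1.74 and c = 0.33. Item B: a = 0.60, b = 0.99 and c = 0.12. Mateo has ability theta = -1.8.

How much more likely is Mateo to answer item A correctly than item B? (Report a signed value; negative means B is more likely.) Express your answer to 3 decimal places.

0.381

P(theta) = c + (1 − c) · 1 / (1 + exp(−a(theta − b)))
P_A = 0.6403
P_B = 0.2589
P_A − P_B = 0.3814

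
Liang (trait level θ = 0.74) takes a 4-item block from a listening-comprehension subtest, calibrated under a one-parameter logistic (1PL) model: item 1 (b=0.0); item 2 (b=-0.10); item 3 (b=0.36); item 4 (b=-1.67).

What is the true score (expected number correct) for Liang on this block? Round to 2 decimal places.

2.89

P(θ) = 1 / (1 + exp(−(θ − b)))
P_1 = 1/(1+e^{-0.7400}) = 0.6770
P_2 = 1/(1+e^{-0.8400}) = 0.6985
P_3 = 1/(1+e^{-0.3800}) = 0.5939
P_4 = 1/(1+e^{-2.4100}) = 0.9176
E[score] = 0.6770 + 0.6985 + 0.5939 + 0.9176 = 2.8869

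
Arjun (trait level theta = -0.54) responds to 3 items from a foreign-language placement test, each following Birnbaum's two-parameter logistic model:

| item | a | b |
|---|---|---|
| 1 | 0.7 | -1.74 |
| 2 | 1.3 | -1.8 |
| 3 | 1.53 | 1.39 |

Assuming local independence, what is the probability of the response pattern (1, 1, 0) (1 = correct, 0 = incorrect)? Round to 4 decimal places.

P(theta) = 1 / (1 + exp(−a(theta − b)))
P_1 = 1/(1+e^{-0.8400}) = 0.6985
P_2 = 1/(1+e^{-1.6380}) = 0.8373
P_3 = 1/(1+e^{2.9529}) = 0.0496
L = P_1 × P_2 × (1−P_3) = 0.6985 × 0.8373 × 0.9504 = 0.55579

0.5558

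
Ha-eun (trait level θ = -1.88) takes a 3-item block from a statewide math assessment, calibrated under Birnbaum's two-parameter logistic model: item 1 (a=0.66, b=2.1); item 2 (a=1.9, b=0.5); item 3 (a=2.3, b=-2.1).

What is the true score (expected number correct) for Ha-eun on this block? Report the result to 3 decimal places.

0.702

P(θ) = 1 / (1 + exp(−a(θ − b)))
P_1 = 1/(1+e^{2.6268}) = 0.0674
P_2 = 1/(1+e^{4.5220}) = 0.0108
P_3 = 1/(1+e^{-0.5060}) = 0.6239
E[score] = 0.0674 + 0.0108 + 0.6239 = 0.7021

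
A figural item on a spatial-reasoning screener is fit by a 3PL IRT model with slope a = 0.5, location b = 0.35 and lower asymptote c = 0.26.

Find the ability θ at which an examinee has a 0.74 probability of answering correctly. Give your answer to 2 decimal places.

1.58

P(θ) = c + (1 − c) · 1 / (1 + exp(−a(θ − b)))
Remove guessing floor: (0.74 − 0.26)/(1 − 0.26) = 0.6486
logit = ln(0.6486/0.3514) = 0.6131
θ = b + logit/(a) = 0.35 + 0.6131/0.5000 = 1.5762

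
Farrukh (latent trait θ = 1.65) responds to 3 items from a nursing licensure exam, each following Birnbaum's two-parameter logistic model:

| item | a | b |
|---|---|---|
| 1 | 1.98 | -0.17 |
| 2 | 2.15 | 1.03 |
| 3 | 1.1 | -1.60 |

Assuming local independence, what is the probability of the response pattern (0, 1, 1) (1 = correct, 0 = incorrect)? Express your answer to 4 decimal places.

0.0204

P(θ) = 1 / (1 + exp(−a(θ − b)))
P_1 = 1/(1+e^{-3.6036}) = 0.9735
P_2 = 1/(1+e^{-1.3330}) = 0.7913
P_3 = 1/(1+e^{-3.5750}) = 0.9727
L = (1−P_1) × P_2 × P_3 = 0.0265 × 0.7913 × 0.9727 = 0.02040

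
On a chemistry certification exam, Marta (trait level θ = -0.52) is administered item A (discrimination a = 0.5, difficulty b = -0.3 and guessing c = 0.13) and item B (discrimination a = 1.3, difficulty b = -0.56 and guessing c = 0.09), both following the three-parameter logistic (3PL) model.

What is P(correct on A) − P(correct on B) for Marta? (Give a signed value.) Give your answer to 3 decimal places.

P(θ) = c + (1 − c) · 1 / (1 + exp(−a(θ − b)))
P_A = 0.5411
P_B = 0.5568
P_A − P_B = -0.0157

-0.016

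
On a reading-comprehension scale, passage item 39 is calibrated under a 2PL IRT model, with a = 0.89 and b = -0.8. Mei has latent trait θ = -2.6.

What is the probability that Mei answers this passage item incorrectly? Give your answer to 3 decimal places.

0.832

P(θ) = 1 / (1 + exp(−a(θ − b)))
Exponent: 0.89 × (-2.6 − (-0.8)) = -1.6020
1/(1 + e^{1.6020}) = 0.1677
P(incorrect) = 1 − 0.1677 = 0.8323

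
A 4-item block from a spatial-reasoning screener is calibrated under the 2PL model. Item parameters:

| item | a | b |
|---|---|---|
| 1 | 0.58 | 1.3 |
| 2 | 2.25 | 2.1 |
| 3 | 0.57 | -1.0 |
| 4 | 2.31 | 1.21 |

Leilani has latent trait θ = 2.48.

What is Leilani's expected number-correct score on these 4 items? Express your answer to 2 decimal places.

P(θ) = 1 / (1 + exp(−a(θ − b)))
P_1 = 1/(1+e^{-0.6844}) = 0.6647
P_2 = 1/(1+e^{-0.8550}) = 0.7016
P_3 = 1/(1+e^{-1.9836}) = 0.8791
P_4 = 1/(1+e^{-2.9337}) = 0.9495
E[score] = 0.6647 + 0.7016 + 0.8791 + 0.9495 = 3.1949

3.19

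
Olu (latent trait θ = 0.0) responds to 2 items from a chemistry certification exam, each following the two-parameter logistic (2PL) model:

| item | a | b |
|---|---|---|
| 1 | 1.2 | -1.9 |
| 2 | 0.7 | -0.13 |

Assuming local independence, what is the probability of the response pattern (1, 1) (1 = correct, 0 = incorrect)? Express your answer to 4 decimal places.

0.4742

P(θ) = 1 / (1 + exp(−a(θ − b)))
P_1 = 1/(1+e^{-2.2800}) = 0.9072
P_2 = 1/(1+e^{-0.0910}) = 0.5227
L = P_1 × P_2 = 0.9072 × 0.5227 = 0.47423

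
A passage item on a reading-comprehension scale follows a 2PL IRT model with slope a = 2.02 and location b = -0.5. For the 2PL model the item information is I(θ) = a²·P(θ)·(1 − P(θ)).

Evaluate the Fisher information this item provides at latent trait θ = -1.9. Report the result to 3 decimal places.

0.215

P = 1/(1+e^{2.8280}) = 0.0558
P(1−P) = 0.0558 × 0.9442 = 0.0527
I = a² × P(1−P) = 2.02² × 0.0527 = 0.21509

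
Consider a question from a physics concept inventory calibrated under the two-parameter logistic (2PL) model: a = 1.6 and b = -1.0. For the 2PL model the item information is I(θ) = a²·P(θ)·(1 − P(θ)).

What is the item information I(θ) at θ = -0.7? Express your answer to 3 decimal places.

0.605

P = 1/(1+e^{-0.4800}) = 0.6177
P(1−P) = 0.6177 × 0.3823 = 0.2361
I = a² × P(1−P) = 1.6² × 0.2361 = 0.60451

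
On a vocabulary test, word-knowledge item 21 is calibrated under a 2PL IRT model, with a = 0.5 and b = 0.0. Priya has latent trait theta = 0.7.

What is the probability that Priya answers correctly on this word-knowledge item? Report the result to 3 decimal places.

P(theta) = 1 / (1 + exp(−a(theta − b)))
Exponent: 0.5 × (0.7 − 0.0) = 0.3500
1/(1 + e^{-0.3500}) = 0.5866

0.587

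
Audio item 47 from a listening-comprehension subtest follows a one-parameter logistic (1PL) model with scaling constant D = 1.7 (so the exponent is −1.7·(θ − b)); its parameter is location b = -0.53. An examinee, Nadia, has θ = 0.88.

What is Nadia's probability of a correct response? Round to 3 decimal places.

0.917

P(θ) = 1 / (1 + exp(−D·(θ − b)))
Exponent: 1.7 × (0.88 − (-0.53)) = 2.3970
1/(1 + e^{-2.3970}) = 0.9166
P = 0.9166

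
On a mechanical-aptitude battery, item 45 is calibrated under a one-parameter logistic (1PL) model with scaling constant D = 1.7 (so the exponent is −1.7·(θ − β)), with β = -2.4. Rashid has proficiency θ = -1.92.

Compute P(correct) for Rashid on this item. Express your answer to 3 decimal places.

0.693

P(θ) = 1 / (1 + exp(−D·(θ − β)))
Exponent: 1.7 × (-1.92 − (-2.4)) = 0.8160
1/(1 + e^{-0.8160}) = 0.6934
P = 0.6934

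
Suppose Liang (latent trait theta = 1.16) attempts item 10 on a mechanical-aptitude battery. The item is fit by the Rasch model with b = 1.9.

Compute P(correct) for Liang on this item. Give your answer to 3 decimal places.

0.323

P(theta) = 1 / (1 + exp(−(theta − b)))
Exponent: (1.16 − 1.9) = -0.7400
1/(1 + e^{0.7400}) = 0.3230
P = 0.3230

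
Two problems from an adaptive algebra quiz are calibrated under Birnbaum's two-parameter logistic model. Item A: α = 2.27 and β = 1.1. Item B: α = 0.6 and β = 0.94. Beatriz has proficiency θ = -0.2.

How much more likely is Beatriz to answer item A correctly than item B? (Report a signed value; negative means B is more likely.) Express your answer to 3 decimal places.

-0.286

P(θ) = 1 / (1 + exp(−α(θ − β)))
P_A = 0.0497
P_B = 0.3354
P_A − P_B = -0.2857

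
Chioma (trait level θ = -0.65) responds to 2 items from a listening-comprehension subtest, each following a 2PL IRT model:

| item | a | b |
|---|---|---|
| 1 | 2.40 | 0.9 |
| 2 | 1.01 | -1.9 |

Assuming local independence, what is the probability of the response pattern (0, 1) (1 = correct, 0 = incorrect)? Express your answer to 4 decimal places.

0.7610

P(θ) = 1 / (1 + exp(−a(θ − b)))
P_1 = 1/(1+e^{3.7200}) = 0.0237
P_2 = 1/(1+e^{-1.2625}) = 0.7795
L = (1−P_1) × P_2 = 0.9763 × 0.7795 = 0.76101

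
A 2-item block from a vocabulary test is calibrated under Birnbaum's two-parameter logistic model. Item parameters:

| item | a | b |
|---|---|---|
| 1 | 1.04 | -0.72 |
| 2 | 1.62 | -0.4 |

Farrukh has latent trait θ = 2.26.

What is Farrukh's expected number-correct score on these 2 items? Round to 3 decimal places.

1.944

P(θ) = 1 / (1 + exp(−a(θ − b)))
P_1 = 1/(1+e^{-3.0992}) = 0.9569
P_2 = 1/(1+e^{-4.3092}) = 0.9867
E[score] = 0.9569 + 0.9867 = 1.9436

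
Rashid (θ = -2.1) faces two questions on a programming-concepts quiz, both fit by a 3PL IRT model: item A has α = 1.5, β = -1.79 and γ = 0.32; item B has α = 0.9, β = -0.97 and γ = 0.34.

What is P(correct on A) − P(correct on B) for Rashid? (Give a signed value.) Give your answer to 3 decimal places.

0.067

P(θ) = γ + (1 − γ) · 1 / (1 + exp(−α(θ − β)))
P_A = 0.5823
P_B = 0.5153
P_A − P_B = 0.0670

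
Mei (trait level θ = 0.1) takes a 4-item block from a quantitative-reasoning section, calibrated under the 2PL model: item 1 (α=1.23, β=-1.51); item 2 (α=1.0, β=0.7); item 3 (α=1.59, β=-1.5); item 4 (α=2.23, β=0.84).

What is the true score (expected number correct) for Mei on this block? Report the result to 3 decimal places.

P(θ) = 1 / (1 + exp(−α(θ − β)))
P_1 = 1/(1+e^{-1.9803}) = 0.8787
P_2 = 1/(1+e^{0.6000}) = 0.3543
P_3 = 1/(1+e^{-2.5440}) = 0.9272
P_4 = 1/(1+e^{1.6502}) = 0.1611
E[score] = 0.8787 + 0.3543 + 0.9272 + 0.1611 = 2.3213

2.321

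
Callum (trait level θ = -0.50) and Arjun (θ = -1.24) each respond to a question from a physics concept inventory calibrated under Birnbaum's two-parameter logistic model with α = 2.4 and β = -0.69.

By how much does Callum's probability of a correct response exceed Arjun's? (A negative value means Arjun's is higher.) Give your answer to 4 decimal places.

0.4012

P(θ) = 1 / (1 + exp(−α(θ − β)))
P(Callum) = 0.6121  [exponent 0.4560]
P(Arjun) = 0.2108  [exponent -1.3200]
Difference = 0.6121 − 0.2108 = 0.4012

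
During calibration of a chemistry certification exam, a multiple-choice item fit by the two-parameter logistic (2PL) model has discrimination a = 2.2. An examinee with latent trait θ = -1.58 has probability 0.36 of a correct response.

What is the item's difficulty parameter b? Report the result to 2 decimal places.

-1.32

P(θ) = 1 / (1 + exp(−a(θ − b)))
logit(0.36) = ln(0.36/0.64) = -0.5754
b = θ − logit/(a) = -1.58 − (-0.5754)/2.2000 = -1.3185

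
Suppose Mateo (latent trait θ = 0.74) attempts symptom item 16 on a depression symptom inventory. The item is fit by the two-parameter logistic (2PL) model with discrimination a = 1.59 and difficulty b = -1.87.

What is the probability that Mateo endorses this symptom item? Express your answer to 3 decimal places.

P(θ) = 1 / (1 + exp(−a(θ − b)))
Exponent: 1.59 × (0.74 − (-1.87)) = 4.1499
1/(1 + e^{-4.1499}) = 0.9845

0.984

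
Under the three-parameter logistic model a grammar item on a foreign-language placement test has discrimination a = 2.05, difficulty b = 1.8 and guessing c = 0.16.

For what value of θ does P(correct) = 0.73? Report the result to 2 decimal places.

2.16

P(θ) = c + (1 − c) · 1 / (1 + exp(−a(θ − b)))
Remove guessing floor: (0.73 − 0.16)/(1 − 0.16) = 0.6786
logit = ln(0.6786/0.3214) = 0.7472
θ = b + logit/(a) = 1.8 + 0.7472/2.0500 = 2.1645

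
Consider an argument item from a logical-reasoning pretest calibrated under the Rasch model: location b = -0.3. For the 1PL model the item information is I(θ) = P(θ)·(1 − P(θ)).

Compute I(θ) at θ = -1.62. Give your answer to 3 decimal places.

P = 1/(1+e^{1.3200}) = 0.2108
P(1−P) = 0.2108 × 0.7892 = 0.1664
I = P(1−P) = 0.16637

0.166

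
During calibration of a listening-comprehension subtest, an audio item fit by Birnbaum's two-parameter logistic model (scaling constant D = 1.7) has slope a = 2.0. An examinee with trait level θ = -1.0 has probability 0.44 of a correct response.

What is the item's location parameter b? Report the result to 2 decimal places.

P(θ) = 1 / (1 + exp(−D·a(θ − b)))
logit(0.44) = ln(0.44/0.56) = -0.2412
b = θ − logit/(1.7·a) = -1.0 − (-0.2412)/3.4000 = -0.9291

-0.93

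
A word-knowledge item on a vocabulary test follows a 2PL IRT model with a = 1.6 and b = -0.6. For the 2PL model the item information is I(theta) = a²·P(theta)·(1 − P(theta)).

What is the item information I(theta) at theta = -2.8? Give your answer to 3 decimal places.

0.071

P = 1/(1+e^{3.5200}) = 0.0287
P(1−P) = 0.0287 × 0.9713 = 0.0279
I = a² × P(1−P) = 1.6² × 0.0279 = 0.07148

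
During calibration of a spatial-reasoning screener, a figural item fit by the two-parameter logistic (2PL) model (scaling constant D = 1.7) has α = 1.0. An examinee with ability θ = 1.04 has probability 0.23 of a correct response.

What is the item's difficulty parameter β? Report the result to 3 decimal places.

P(θ) = 1 / (1 + exp(−D·α(θ − β)))
logit(0.23) = ln(0.23/0.77) = -1.2083
β = θ − logit/(1.7·α) = 1.04 − (-1.2083)/1.7000 = 1.7508

1.751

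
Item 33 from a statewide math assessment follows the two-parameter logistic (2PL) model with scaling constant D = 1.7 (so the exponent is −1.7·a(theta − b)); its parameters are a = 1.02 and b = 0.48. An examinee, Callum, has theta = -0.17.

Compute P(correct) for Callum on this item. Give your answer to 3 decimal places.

0.245

P(theta) = 1 / (1 + exp(−D·a(theta − b)))
Exponent: 1.7 × 1.02 × (-0.17 − 0.48) = -1.1271
1/(1 + e^{1.1271}) = 0.2447
P = 0.2447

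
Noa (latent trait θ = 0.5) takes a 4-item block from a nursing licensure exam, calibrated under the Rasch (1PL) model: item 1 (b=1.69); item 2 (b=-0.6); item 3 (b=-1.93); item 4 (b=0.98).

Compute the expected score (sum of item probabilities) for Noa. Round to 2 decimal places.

P(θ) = 1 / (1 + exp(−(θ − b)))
P_1 = 1/(1+e^{1.1900}) = 0.2333
P_2 = 1/(1+e^{-1.1000}) = 0.7503
P_3 = 1/(1+e^{-2.4300}) = 0.9191
P_4 = 1/(1+e^{0.4800}) = 0.3823
E[score] = 0.2333 + 0.7503 + 0.9191 + 0.3823 = 2.2849

2.28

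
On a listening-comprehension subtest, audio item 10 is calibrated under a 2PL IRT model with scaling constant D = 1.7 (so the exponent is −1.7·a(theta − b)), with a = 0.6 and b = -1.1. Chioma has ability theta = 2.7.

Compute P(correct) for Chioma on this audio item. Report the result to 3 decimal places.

P(theta) = 1 / (1 + exp(−D·a(theta − b)))
Exponent: 1.7 × 0.6 × (2.7 − (-1.1)) = 3.8760
1/(1 + e^{-3.8760}) = 0.9797
P = 0.9797

0.980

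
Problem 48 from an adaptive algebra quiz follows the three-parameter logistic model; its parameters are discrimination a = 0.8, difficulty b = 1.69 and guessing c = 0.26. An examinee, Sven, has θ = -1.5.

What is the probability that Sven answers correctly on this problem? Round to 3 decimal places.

P(θ) = c + (1 − c) · 1 / (1 + exp(−a(θ − b)))
Exponent: 0.8 × (-1.5 − 1.69) = -2.5520
1/(1 + e^{2.5520}) = 0.0723
P = 0.26 + 0.74 × 0.0723 = 0.3135

0.313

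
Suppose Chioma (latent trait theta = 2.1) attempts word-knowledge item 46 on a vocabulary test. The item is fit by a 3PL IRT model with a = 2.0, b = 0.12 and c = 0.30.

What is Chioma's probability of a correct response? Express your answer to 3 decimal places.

0.987

P(theta) = c + (1 − c) · 1 / (1 + exp(−a(theta − b)))
Exponent: 2.0 × (2.1 − 0.12) = 3.9600
1/(1 + e^{-3.9600}) = 0.9813
P = 0.30 + 0.70 × 0.9813 = 0.9869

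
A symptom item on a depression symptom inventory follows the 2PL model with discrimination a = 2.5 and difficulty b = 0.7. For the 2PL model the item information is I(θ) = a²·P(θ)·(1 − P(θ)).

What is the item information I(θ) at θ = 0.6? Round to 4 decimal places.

P = 1/(1+e^{0.2500}) = 0.4378
P(1−P) = 0.4378 × 0.5622 = 0.2461
I = a² × P(1−P) = 2.5² × 0.2461 = 1.53834

1.5383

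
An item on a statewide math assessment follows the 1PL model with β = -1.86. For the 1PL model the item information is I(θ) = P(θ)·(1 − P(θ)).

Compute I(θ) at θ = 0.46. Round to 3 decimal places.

P = 1/(1+e^{-2.3200}) = 0.9105
P(1−P) = 0.9105 × 0.0895 = 0.0815
I = P(1−P) = 0.08147

0.081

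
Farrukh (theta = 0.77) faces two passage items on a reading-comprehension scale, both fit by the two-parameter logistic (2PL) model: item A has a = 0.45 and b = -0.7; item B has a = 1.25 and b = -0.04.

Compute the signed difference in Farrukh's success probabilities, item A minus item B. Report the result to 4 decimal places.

-0.0739

P(theta) = 1 / (1 + exp(−a(theta − b)))
P_A = 0.6596
P_B = 0.7335
P_A − P_B = -0.0739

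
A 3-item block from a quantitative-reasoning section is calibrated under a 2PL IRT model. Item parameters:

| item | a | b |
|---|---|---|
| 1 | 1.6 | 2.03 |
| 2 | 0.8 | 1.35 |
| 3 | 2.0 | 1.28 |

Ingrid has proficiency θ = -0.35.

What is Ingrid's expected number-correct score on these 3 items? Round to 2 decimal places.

P(θ) = 1 / (1 + exp(−a(θ − b)))
P_1 = 1/(1+e^{3.8080}) = 0.0217
P_2 = 1/(1+e^{1.3600}) = 0.2042
P_3 = 1/(1+e^{3.2600}) = 0.0370
E[score] = 0.0217 + 0.2042 + 0.0370 = 0.2629

0.26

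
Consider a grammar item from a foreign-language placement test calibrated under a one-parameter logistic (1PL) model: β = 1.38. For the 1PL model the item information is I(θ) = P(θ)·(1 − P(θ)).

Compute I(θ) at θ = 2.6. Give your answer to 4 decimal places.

0.1760

P = 1/(1+e^{-1.2200}) = 0.7721
P(1−P) = 0.7721 × 0.2279 = 0.1760
I = P(1−P) = 0.17598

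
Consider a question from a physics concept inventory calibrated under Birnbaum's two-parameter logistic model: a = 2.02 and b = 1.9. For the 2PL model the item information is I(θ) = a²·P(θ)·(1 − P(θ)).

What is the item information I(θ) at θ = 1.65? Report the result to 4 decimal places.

P = 1/(1+e^{0.5050}) = 0.3764
P(1−P) = 0.3764 × 0.6236 = 0.2347
I = a² × P(1−P) = 2.02² × 0.2347 = 0.95773

0.9577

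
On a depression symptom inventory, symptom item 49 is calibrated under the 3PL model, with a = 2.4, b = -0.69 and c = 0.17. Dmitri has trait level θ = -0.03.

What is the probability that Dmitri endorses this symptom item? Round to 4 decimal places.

P(θ) = c + (1 − c) · 1 / (1 + exp(−a(θ − b)))
Exponent: 2.4 × (-0.03 − (-0.69)) = 1.5840
1/(1 + e^{-1.5840}) = 0.8298
P = 0.17 + 0.83 × 0.8298 = 0.8587

0.8587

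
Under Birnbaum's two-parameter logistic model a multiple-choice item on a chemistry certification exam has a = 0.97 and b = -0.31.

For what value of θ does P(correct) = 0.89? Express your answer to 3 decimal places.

P(θ) = 1 / (1 + exp(−a(θ − b)))
logit = ln(0.8900/0.1100) = 2.0907
θ = b + logit/(a) = -0.31 + 2.0907/0.9700 = 1.8454

1.845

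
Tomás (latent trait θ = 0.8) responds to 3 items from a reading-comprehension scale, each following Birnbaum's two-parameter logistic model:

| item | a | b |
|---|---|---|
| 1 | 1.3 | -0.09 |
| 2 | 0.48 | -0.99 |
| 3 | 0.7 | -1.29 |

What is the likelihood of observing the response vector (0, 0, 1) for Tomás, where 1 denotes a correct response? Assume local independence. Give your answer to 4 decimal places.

P(θ) = 1 / (1 + exp(−a(θ − b)))
P_1 = 1/(1+e^{-1.1570}) = 0.7608
P_2 = 1/(1+e^{-0.8592}) = 0.7025
P_3 = 1/(1+e^{-1.4630}) = 0.8120
L = (1−P_1) × (1−P_2) × P_3 = 0.2392 × 0.2975 × 0.8120 = 0.05779

0.0578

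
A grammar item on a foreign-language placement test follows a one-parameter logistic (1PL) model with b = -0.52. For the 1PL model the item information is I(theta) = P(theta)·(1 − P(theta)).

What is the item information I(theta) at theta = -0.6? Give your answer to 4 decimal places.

0.2496

P = 1/(1+e^{0.0800}) = 0.4800
P(1−P) = 0.4800 × 0.5200 = 0.2496
I = P(1−P) = 0.24960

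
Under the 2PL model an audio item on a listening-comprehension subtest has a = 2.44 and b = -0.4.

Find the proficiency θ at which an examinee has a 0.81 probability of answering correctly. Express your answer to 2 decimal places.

P(θ) = 1 / (1 + exp(−a(θ − b)))
logit = ln(0.8100/0.1900) = 1.4500
θ = b + logit/(a) = -0.4 + 1.4500/2.4400 = 0.1943

0.19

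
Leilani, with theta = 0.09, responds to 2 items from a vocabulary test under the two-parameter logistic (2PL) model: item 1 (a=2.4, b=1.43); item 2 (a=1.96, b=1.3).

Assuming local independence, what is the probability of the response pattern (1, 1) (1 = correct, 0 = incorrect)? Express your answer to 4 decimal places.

P(theta) = 1 / (1 + exp(−a(theta − b)))
P_1 = 1/(1+e^{3.2160}) = 0.0386
P_2 = 1/(1+e^{2.3716}) = 0.0854
L = P_1 × P_2 = 0.0386 × 0.0854 = 0.00329

0.0033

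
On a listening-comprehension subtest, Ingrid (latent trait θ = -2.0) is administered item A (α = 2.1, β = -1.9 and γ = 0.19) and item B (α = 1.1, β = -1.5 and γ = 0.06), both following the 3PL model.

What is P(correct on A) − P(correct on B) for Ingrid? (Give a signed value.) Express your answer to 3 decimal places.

0.149

P(θ) = γ + (1 − γ) · 1 / (1 + exp(−α(θ − β)))
P_A = 0.5526
P_B = 0.4039
P_A − P_B = 0.1487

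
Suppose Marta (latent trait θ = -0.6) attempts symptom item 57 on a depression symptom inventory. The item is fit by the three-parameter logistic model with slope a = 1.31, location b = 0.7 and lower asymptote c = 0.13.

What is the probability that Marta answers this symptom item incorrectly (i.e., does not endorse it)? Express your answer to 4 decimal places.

P(θ) = c + (1 − c) · 1 / (1 + exp(−a(θ − b)))
Exponent: 1.31 × (-0.6 − 0.7) = -1.7030
1/(1 + e^{1.7030}) = 0.1541
P = 0.13 + 0.87 × 0.1541 = 0.2640
P(incorrect) = 1 − 0.2640 = 0.7360

0.7360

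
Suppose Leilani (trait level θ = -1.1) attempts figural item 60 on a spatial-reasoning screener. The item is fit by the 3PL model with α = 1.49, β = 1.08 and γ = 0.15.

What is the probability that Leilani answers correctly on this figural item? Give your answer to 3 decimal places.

0.182

P(θ) = γ + (1 − γ) · 1 / (1 + exp(−α(θ − β)))
Exponent: 1.49 × (-1.1 − 1.08) = -3.2482
1/(1 + e^{3.2482}) = 0.0374
P = 0.15 + 0.85 × 0.0374 = 0.1818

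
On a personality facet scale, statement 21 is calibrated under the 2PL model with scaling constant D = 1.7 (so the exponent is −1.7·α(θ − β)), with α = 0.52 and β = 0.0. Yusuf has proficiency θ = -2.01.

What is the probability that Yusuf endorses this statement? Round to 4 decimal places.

P(θ) = 1 / (1 + exp(−D·α(θ − β)))
Exponent: 1.7 × 0.52 × (-2.01 − 0.0) = -1.7768
1/(1 + e^{1.7768}) = 0.1447
P = 0.1447

0.1447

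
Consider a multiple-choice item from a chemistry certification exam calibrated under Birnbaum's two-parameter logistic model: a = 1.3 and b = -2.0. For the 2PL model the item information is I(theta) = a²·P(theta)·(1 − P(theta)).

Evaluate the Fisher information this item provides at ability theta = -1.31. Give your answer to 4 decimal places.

0.3477

P = 1/(1+e^{-0.8970}) = 0.7103
P(1−P) = 0.7103 × 0.2897 = 0.2058
I = a² × P(1−P) = 1.3² × 0.2058 = 0.34773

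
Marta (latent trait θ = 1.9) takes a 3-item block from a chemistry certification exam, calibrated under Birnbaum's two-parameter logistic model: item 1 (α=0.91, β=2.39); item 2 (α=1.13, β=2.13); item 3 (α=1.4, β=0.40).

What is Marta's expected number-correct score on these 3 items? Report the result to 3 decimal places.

1.717

P(θ) = 1 / (1 + exp(−α(θ − β)))
P_1 = 1/(1+e^{0.4459}) = 0.3903
P_2 = 1/(1+e^{0.2599}) = 0.4354
P_3 = 1/(1+e^{-2.1000}) = 0.8909
E[score] = 0.3903 + 0.4354 + 0.8909 = 1.7166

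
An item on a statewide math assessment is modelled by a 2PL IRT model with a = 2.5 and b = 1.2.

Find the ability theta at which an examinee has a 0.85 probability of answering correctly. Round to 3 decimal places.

P(theta) = 1 / (1 + exp(−a(theta − b)))
logit = ln(0.8500/0.1500) = 1.7346
theta = b + logit/(a) = 1.2 + 1.7346/2.5000 = 1.8938

1.894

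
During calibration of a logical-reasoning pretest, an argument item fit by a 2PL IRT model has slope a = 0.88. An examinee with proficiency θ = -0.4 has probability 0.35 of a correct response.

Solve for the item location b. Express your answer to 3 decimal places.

0.303

P(θ) = 1 / (1 + exp(−a(θ − b)))
logit(0.35) = ln(0.35/0.65) = -0.6190
b = θ − logit/(a) = -0.4 − (-0.6190)/0.8800 = 0.3035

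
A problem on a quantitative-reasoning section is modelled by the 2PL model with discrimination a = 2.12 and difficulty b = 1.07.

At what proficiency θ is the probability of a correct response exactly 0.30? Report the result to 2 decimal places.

0.67

P(θ) = 1 / (1 + exp(−a(θ − b)))
logit = ln(0.3000/0.7000) = -0.8473
θ = b + logit/(a) = 1.07 + (-0.8473)/2.1200 = 0.6703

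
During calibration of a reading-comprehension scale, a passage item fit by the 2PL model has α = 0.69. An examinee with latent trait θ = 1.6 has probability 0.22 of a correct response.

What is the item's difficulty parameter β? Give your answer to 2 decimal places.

P(θ) = 1 / (1 + exp(−α(θ − β)))
logit(0.22) = ln(0.22/0.78) = -1.2657
β = θ − logit/(α) = 1.6 − (-1.2657)/0.6900 = 3.4343

3.43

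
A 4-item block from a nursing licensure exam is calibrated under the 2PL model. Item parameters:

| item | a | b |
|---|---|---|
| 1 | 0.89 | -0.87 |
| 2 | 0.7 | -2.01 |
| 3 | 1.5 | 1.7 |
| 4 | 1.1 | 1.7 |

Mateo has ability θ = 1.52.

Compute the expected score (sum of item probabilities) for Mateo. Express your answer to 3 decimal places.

2.699

P(θ) = 1 / (1 + exp(−a(θ − b)))
P_1 = 1/(1+e^{-2.1271}) = 0.8935
P_2 = 1/(1+e^{-2.4710}) = 0.9221
P_3 = 1/(1+e^{0.2700}) = 0.4329
P_4 = 1/(1+e^{0.1980}) = 0.4507
E[score] = 0.8935 + 0.9221 + 0.4329 + 0.4507 = 2.6992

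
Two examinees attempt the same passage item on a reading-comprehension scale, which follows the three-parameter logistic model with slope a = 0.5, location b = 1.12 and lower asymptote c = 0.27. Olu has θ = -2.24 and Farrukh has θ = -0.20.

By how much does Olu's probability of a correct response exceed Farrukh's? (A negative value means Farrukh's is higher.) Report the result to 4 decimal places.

P(θ) = c + (1 − c) · 1 / (1 + exp(−a(θ − b)))
P(Olu) = 0.3847  [exponent -1.6800]
P(Farrukh) = 0.5187  [exponent -0.6600]
Difference = 0.3847 − 0.5187 = -0.1341

-0.1341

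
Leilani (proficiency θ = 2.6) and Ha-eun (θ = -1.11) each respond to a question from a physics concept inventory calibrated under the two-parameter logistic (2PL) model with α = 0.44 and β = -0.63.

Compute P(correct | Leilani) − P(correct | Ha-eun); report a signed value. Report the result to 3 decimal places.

P(θ) = 1 / (1 + exp(−α(θ − β)))
P(Leilani) = 0.8055  [exponent 1.4212]
P(Ha-eun) = 0.4474  [exponent -0.2112]
Difference = 0.8055 − 0.4474 = 0.3581

0.358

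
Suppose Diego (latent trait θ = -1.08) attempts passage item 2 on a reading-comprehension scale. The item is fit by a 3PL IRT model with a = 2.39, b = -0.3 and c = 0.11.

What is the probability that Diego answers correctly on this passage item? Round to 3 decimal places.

0.229

P(θ) = c + (1 − c) · 1 / (1 + exp(−a(θ − b)))
Exponent: 2.39 × (-1.08 − (-0.3)) = -1.8642
1/(1 + e^{1.8642}) = 0.1342
P = 0.11 + 0.89 × 0.1342 = 0.2295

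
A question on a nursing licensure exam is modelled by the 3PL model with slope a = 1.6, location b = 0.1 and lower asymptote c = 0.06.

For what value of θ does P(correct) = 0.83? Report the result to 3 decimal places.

P(θ) = c + (1 − c) · 1 / (1 + exp(−a(θ − b)))
Remove guessing floor: (0.83 − 0.06)/(1 − 0.06) = 0.8191
logit = ln(0.8191/0.1809) = 1.5106
θ = b + logit/(a) = 0.1 + 1.5106/1.6000 = 1.0441

1.044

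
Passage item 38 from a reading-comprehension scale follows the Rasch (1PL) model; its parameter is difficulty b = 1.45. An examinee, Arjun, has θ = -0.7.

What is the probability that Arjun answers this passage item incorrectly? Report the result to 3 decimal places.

0.896

P(θ) = 1 / (1 + exp(−(θ − b)))
Exponent: (-0.7 − 1.45) = -2.1500
1/(1 + e^{2.1500}) = 0.1043
P = 0.1043
P(incorrect) = 1 − 0.1043 = 0.8957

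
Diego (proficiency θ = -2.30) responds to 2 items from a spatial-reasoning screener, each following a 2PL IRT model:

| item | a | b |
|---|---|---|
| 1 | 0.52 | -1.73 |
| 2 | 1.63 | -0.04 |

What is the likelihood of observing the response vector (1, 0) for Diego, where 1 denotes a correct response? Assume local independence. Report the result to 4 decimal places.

0.4160

P(θ) = 1 / (1 + exp(−a(θ − b)))
P_1 = 1/(1+e^{0.2964}) = 0.4264
P_2 = 1/(1+e^{3.6838}) = 0.0245
L = P_1 × (1−P_2) = 0.4264 × 0.9755 = 0.41599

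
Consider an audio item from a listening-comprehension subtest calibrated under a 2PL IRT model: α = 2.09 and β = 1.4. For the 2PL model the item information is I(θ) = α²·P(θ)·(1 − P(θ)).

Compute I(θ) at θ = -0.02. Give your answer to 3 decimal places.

0.203

P = 1/(1+e^{2.9678}) = 0.0489
P(1−P) = 0.0489 × 0.9511 = 0.0465
I = α² × P(1−P) = 2.09² × 0.0465 = 0.20316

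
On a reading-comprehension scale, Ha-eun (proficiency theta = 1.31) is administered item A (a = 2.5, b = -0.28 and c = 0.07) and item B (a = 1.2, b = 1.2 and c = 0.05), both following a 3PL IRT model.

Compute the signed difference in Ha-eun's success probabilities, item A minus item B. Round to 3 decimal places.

P(theta) = c + (1 − c) · 1 / (1 + exp(−a(theta − b)))
P_A = 0.9829
P_B = 0.5563
P_A − P_B = 0.4266

0.427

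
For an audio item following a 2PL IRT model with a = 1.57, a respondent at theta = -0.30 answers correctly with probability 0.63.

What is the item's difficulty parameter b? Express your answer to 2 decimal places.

P(theta) = 1 / (1 + exp(−a(theta − b)))
logit(0.63) = ln(0.63/0.37) = 0.5322
b = theta − logit/(a) = -0.30 − 0.5322/1.5700 = -0.6390

-0.64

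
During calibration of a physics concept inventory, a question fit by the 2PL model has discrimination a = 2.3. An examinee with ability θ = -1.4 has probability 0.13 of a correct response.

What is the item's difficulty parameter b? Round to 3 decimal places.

P(θ) = 1 / (1 + exp(−a(θ − b)))
logit(0.13) = ln(0.13/0.87) = -1.9010
b = θ − logit/(a) = -1.4 − (-1.9010)/2.3000 = -0.5735

-0.573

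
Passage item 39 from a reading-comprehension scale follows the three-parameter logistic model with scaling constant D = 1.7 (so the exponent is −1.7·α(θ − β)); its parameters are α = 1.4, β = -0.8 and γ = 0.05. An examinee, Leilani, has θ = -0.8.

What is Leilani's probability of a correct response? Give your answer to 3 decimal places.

P(θ) = γ + (1 − γ) · 1 / (1 + exp(−D·α(θ − β)))
Exponent: 1.7 × 1.4 × (-0.8 − (-0.8)) = 0.0000
1/(1 + e^{0.0000}) = 0.5000
P = 0.05 + 0.95 × 0.5000 = 0.5250

0.525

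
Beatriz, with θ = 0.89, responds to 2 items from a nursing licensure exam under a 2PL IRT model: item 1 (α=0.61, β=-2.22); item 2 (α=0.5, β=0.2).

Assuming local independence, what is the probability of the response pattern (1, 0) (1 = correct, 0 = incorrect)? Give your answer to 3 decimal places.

P(θ) = 1 / (1 + exp(−α(θ − β)))
P_1 = 1/(1+e^{-1.8971}) = 0.8696
P_2 = 1/(1+e^{-0.3450}) = 0.5854
L = P_1 × (1−P_2) = 0.8696 × 0.4146 = 0.36052

0.361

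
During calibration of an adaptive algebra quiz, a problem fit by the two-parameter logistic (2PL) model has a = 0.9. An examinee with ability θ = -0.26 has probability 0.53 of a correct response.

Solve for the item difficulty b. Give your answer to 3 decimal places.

-0.393

P(θ) = 1 / (1 + exp(−a(θ − b)))
logit(0.53) = ln(0.53/0.47) = 0.1201
b = θ − logit/(a) = -0.26 − 0.1201/0.9000 = -0.3935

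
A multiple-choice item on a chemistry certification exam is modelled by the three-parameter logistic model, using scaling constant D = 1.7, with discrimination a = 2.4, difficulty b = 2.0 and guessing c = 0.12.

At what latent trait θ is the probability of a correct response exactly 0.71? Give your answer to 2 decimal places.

P(θ) = c + (1 − c) · 1 / (1 + exp(−D·a(θ − b)))
Remove guessing floor: (0.71 − 0.12)/(1 − 0.12) = 0.6705
logit = ln(0.6705/0.3295) = 0.7102
θ = b + logit/(1.7·a) = 2.0 + 0.7102/4.0800 = 2.1741

2.17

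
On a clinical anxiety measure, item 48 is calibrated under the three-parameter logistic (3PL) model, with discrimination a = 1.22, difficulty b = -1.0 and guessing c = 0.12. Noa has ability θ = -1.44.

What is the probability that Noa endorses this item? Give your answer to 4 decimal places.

0.4447

P(θ) = c + (1 − c) · 1 / (1 + exp(−a(θ − b)))
Exponent: 1.22 × (-1.44 − (-1.0)) = -0.5368
1/(1 + e^{0.5368}) = 0.3689
P = 0.12 + 0.88 × 0.3689 = 0.4447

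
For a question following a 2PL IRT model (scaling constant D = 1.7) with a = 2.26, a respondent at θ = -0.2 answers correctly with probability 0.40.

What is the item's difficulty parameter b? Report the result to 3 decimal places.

-0.094

P(θ) = 1 / (1 + exp(−D·a(θ − b)))
logit(0.40) = ln(0.40/0.60) = -0.4055
b = θ − logit/(1.7·a) = -0.2 − (-0.4055)/3.8420 = -0.0945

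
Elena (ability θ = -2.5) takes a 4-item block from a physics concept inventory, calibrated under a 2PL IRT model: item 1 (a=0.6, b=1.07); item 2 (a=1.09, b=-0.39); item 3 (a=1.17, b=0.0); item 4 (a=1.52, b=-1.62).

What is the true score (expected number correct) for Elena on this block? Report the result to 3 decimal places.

0.455

P(θ) = 1 / (1 + exp(−a(θ − b)))
P_1 = 1/(1+e^{2.1420}) = 0.1051
P_2 = 1/(1+e^{2.2999}) = 0.0911
P_3 = 1/(1+e^{2.9250}) = 0.0509
P_4 = 1/(1+e^{1.3376}) = 0.2079
E[score] = 0.1051 + 0.0911 + 0.0509 + 0.2079 = 0.4550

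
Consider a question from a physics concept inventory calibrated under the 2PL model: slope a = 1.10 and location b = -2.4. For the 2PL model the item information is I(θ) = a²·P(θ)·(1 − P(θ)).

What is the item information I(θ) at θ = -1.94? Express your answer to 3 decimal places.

P = 1/(1+e^{-0.5060}) = 0.6239
P(1−P) = 0.6239 × 0.3761 = 0.2347
I = a² × P(1−P) = 1.10² × 0.2347 = 0.28393

0.284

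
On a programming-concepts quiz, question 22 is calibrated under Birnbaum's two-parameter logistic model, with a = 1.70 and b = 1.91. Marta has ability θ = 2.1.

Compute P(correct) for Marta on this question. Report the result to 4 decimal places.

P(θ) = 1 / (1 + exp(−a(θ − b)))
Exponent: 1.70 × (2.1 − 1.91) = 0.3230
1/(1 + e^{-0.3230}) = 0.5801

0.5801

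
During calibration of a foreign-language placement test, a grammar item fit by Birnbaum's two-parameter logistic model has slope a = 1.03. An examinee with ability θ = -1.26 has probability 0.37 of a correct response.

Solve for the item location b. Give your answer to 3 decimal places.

-0.743

P(θ) = 1 / (1 + exp(−a(θ − b)))
logit(0.37) = ln(0.37/0.63) = -0.5322
b = θ − logit/(a) = -1.26 − (-0.5322)/1.0300 = -0.7433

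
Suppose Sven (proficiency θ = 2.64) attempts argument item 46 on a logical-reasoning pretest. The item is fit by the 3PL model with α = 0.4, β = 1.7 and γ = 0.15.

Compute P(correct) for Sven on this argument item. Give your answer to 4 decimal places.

0.6540

P(θ) = γ + (1 − γ) · 1 / (1 + exp(−α(θ − β)))
Exponent: 0.4 × (2.64 − 1.7) = 0.3760
1/(1 + e^{-0.3760}) = 0.5929
P = 0.15 + 0.85 × 0.5929 = 0.6540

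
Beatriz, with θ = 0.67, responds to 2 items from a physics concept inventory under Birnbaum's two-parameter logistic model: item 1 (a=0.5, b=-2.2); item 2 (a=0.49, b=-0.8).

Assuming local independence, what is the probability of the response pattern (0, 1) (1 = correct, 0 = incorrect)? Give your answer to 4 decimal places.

P(θ) = 1 / (1 + exp(−a(θ − b)))
P_1 = 1/(1+e^{-1.4350}) = 0.8077
P_2 = 1/(1+e^{-0.7203}) = 0.6727
L = (1−P_1) × P_2 = 0.1923 × 0.6727 = 0.12937

0.1294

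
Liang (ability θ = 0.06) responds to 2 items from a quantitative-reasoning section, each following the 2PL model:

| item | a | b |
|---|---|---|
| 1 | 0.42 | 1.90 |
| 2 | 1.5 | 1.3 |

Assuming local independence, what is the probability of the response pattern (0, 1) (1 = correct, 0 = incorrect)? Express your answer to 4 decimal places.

P(θ) = 1 / (1 + exp(−a(θ − b)))
P_1 = 1/(1+e^{0.7728}) = 0.3159
P_2 = 1/(1+e^{1.8600}) = 0.1347
L = (1−P_1) × P_2 = 0.6841 × 0.1347 = 0.09215

0.0922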